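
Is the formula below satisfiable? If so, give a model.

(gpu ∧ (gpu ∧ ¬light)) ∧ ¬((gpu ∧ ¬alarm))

gpu: True; light: False; alarm: True

  gpu ∧ (gpu ∧ ¬light) = True
    gpu ∧ ¬light = True
      ¬light = True
  ¬((gpu ∧ ¬alarm)) = True
    gpu ∧ ¬alarm = False
      ¬alarm = False
Both conjuncts True, so the formula holds.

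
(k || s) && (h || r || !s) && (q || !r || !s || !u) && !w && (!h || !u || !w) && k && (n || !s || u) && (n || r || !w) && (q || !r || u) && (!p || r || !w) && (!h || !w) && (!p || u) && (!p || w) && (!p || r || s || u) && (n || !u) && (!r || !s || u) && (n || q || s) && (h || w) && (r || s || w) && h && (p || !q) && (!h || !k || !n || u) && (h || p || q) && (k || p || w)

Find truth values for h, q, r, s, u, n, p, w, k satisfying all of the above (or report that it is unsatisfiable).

Unit clause (!w) forces w = False.
Unit clause (k) forces k = True.
In (!p || w) only !p is left, so p = False.
In (h || w) only h is left, so h = True.
In (p || !q) only !q is left, so q = False.
Set r = True.
  then (q || !r || u) forces u = True.
  then (n || !u) forces n = True.
  then (q || !r || !s || !u) forces s = False.
All clauses satisfied.

h: True, q: False, r: True, s: False, u: True, n: True, p: False, w: False, k: True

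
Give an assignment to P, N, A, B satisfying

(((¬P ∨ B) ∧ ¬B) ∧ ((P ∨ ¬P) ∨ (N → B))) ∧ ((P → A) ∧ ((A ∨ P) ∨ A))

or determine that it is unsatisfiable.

P: False; N: False; A: True; B: False

  ((¬P ∨ B) ∧ ¬B) ∧ ((P ∨ ¬P) ∨ (N → B)) = True
    (¬P ∨ B) ∧ ¬B = True
      ¬P ∨ B = True
        ¬P = True
      ¬B = True
    (P ∨ ¬P) ∨ (N → B) = True
      P ∨ ¬P = True
        ¬P = True
      N → B = True
  (P → A) ∧ ((A ∨ P) ∨ A) = True
    P → A = True
    (A ∨ P) ∨ A = True
      A ∨ P = True
Both conjuncts True, so the formula holds.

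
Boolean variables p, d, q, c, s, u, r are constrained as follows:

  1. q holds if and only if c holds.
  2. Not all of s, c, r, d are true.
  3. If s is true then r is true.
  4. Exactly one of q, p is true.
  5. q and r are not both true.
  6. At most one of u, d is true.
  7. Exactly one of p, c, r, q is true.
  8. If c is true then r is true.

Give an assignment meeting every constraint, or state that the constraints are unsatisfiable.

p = True, d = False, q = False, c = False, s = False, u = True, r = False

  (1) q=F, c=F — same ✓
  (2) {s, c, r, d}: 0/4 true — not all ✓
  (3) s=F ⇒ r: vacuous ✓
  (4) {q, p}: 1 true — exactly one ✓
  (5) q=F, r=F — not both ✓
  (6) {u, d}: 1 true — at most one ✓
  (7) {p, c, r, q}: 1 true — exactly one ✓
  (8) c=F ⇒ r: vacuous ✓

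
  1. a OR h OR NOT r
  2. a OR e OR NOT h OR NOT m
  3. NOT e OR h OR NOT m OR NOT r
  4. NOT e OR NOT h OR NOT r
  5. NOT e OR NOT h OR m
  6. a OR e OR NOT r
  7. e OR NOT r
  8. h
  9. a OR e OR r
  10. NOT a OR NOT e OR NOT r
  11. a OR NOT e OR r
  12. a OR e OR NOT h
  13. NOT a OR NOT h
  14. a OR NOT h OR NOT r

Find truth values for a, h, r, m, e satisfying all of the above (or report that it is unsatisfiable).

Case h = True:
  (NOT a OR NOT h) forces a = False.
  (a OR e OR NOT h) forces e = True.
  (NOT e OR NOT h OR NOT r) forces r = False.
  Clause (a OR NOT e OR r) is falsified — contradiction.
Case h = False:
  Clause (h) is falsified — contradiction.
Both cases fail, so the formula is unsatisfiable.

Unsatisfiable — no assignment works.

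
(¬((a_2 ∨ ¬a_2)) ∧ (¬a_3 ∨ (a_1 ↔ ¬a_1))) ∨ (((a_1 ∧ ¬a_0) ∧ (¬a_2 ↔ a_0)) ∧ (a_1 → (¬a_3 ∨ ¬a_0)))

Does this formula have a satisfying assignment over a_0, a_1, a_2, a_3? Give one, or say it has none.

a_0 = False, a_1 = True, a_2 = True, a_3 = True

  (¬((a_2 ∨ ¬a_2)) ∧ (¬a_3 ∨ (a_1 ↔ ¬a_1))) ∨ (((a_1 ∧ ¬a_0) ∧ (¬a_2 ↔ a_0)) ∧ (a_1 → (¬a_3 ∨ ¬a_0))) = True
    ¬((a_2 ∨ ¬a_2)) ∧ (¬a_3 ∨ (a_1 ↔ ¬a_1)) = False
      ¬((a_2 ∨ ¬a_2)) = False
        a_2 ∨ ¬a_2 = True
          ¬a_2 = False
      ¬a_3 ∨ (a_1 ↔ ¬a_1) = False
        ¬a_3 = False
        a_1 ↔ ¬a_1 = False
          ¬a_1 = False
    ((a_1 ∧ ¬a_0) ∧ (¬a_2 ↔ a_0)) ∧ (a_1 → (¬a_3 ∨ ¬a_0)) = True
      (a_1 ∧ ¬a_0) ∧ (¬a_2 ↔ a_0) = True
        a_1 ∧ ¬a_0 = True
          ¬a_0 = True
        ¬a_2 ↔ a_0 = True
          ¬a_2 = False
      a_1 → (¬a_3 ∨ ¬a_0) = True
        ¬a_3 ∨ ¬a_0 = True
          ¬a_3 = False
          ¬a_0 = True
The formula evaluates to True.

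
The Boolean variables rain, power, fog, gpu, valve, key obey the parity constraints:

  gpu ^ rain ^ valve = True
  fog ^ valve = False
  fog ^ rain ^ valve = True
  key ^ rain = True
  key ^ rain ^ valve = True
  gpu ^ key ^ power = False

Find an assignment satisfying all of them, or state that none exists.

rain = True, power = False, fog = False, gpu = False, valve = False, key = False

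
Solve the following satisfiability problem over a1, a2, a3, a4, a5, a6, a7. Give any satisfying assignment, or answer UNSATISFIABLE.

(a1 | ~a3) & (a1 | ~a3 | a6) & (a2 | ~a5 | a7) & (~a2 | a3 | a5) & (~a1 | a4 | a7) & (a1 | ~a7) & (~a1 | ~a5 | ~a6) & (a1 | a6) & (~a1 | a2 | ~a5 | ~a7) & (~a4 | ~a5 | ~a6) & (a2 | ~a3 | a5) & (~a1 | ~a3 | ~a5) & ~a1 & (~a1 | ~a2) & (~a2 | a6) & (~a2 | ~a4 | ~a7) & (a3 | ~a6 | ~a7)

a1 = False, a2 = False, a3 = False, a4 = False, a5 = False, a6 = True, a7 = False

Unit clause (~a1) forces a1 = False.
In (a1 | ~a3) only ~a3 is left, so a3 = False.
In (a1 | ~a7) only ~a7 is left, so a7 = False.
In (a1 | a6) only a6 is left, so a6 = True.
Set a2 = False.
  then (a2 | ~a5 | a7) forces a5 = False.
Set a4 = False.
All clauses satisfied.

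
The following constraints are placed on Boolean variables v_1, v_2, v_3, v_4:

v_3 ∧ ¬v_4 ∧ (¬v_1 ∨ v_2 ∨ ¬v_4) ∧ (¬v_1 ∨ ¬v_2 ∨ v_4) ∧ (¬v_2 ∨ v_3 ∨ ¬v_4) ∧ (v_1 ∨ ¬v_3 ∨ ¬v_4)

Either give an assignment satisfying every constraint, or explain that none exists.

Unit clause (v_3) forces v_3 = True.
Unit clause (¬v_4) forces v_4 = False.
Set v_1 = False.
Set v_2 = True.
Check each clause:
  (v_3): v_3 holds.
  (¬v_4): ¬v_4 holds.
  (¬v_1 ∨ v_2 ∨ ¬v_4): ¬v_1 holds.
  (¬v_1 ∨ ¬v_2 ∨ v_4): ¬v_1 holds.
  (¬v_2 ∨ v_3 ∨ ¬v_4): v_3 holds.
  (v_1 ∨ ¬v_3 ∨ ¬v_4): ¬v_4 holds.
All clauses satisfied.

v_1=F; v_2=T; v_3=T; v_4=F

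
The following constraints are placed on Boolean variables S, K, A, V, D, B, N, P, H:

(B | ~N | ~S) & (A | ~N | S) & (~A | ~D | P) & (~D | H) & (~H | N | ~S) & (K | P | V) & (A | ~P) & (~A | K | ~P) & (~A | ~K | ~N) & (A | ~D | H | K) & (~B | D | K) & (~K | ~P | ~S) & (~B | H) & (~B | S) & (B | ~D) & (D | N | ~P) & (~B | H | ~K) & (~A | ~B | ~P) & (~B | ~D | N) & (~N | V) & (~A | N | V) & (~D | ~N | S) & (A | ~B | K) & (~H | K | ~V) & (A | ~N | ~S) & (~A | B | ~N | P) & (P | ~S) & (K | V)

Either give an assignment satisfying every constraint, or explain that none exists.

S = False; K = False; A = True; V = True; D = False; B = False; N = False; P = False; H = False

Try S = True:
  (P | ~S) forces P = True.
  (A | ~P) forces A = True.
  (~A | K | ~P) forces K = True.
  clause (~K | ~P | ~S) is falsified — backtrack.
So S = False.
  then (~B | S) forces B = False.
  then (B | ~D) forces D = False.
Set K = False.
  then (K | V) forces V = True.
  then (~H | K | ~V) forces H = False.
Set A = True.
  then (~A | K | ~P) forces P = False.
  then (~A | B | ~N | P) forces N = False.
All clauses satisfied.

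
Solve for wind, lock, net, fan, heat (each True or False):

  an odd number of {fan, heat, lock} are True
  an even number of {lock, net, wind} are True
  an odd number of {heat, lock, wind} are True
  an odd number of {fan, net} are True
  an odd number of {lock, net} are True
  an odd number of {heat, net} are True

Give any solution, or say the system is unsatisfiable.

wind=T; lock=T; net=F; fan=T; heat=T

{fan, heat, lock}: 3 true → odd ✓
{lock, net, wind}: 2 true → even ✓
{heat, lock, wind}: 3 true → odd ✓
{fan, net}: 1 true → odd ✓
{lock, net}: 1 true → odd ✓
{heat, net}: 1 true → odd ✓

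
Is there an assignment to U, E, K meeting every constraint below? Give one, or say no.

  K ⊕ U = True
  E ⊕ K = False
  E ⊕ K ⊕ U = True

U=T, E=F, K=F

K ⊕ U = F ⊕ T = True ✓
E ⊕ K = F ⊕ F = False ✓
E ⊕ K ⊕ U = F ⊕ F ⊕ T = True ✓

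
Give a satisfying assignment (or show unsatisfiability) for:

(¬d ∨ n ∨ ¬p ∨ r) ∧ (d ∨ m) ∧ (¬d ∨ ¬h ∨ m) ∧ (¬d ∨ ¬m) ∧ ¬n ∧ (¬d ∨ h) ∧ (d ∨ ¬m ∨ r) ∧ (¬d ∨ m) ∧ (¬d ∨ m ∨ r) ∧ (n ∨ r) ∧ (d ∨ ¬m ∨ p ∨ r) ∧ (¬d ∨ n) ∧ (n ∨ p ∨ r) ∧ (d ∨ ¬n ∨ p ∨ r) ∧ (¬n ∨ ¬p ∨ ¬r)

Unit clause (¬n) forces n = False.
In (n ∨ r) only r is left, so r = True.
In (¬d ∨ n) only ¬d is left, so d = False.
In (d ∨ m) only m is left, so m = True.
Set p = False.
Set h = False.
All clauses satisfied.

r=T, m=T, d=F, p=F, n=F, h=F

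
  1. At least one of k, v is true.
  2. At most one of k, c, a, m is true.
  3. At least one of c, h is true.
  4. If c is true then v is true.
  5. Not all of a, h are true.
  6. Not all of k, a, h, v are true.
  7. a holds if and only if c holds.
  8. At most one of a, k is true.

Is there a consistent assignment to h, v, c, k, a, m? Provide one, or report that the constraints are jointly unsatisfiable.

h = True; v = True; c = False; k = True; a = False; m = False

  (1) {k, v}: 2 true — at least one ✓
  (2) {k, c, a, m}: 1 true — at most one ✓
  (3) {c, h}: 1 true — at least one ✓
  (4) c=F ⇒ v: vacuous ✓
  (5) {a, h}: 1/2 true — not all ✓
  (6) {k, a, h, v}: 3/4 true — not all ✓
  (7) a=F, c=F — same ✓
  (8) {a, k}: 1 true — at most one ✓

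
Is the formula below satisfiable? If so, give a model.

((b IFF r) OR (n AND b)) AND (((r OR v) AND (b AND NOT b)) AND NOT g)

Case b = True: the conjunct NOT b is False.
Case b = False: the conjunct b is False.
Both cases fail — unsatisfiable.

Unsatisfiable — no assignment works.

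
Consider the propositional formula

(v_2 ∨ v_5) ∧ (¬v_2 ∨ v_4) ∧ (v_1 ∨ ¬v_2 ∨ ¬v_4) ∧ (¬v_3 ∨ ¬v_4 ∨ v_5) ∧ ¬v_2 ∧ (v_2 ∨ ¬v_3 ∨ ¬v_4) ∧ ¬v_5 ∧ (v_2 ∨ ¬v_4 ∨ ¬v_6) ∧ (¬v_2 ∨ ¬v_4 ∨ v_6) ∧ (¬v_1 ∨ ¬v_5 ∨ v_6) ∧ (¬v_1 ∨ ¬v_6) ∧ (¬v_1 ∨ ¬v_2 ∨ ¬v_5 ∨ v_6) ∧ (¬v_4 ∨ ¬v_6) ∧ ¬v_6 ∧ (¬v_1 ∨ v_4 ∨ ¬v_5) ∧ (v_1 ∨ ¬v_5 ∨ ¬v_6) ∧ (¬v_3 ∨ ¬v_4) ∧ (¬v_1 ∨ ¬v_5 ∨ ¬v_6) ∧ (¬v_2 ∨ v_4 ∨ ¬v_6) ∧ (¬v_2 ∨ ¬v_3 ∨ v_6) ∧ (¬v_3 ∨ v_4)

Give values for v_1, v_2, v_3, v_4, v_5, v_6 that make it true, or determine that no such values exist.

Case v_2 = True:
  Clause (¬v_2) is falsified — contradiction.
Case v_2 = False:
  (v_2 ∨ v_5) forces v_5 = True.
  Clause (¬v_5) is falsified — contradiction.
Both cases fail, so the formula is unsatisfiable.

Unsatisfiable — no assignment works.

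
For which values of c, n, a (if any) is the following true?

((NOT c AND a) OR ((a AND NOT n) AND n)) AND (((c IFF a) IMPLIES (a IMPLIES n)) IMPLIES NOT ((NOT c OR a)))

Unsatisfiable

Case a = True: the formula simplifies to (NOT c OR (NOT n AND n)) AND NOT ((c IMPLIES n)).
  n = True: the conjunct NOT ((c IMPLIES n)) becomes NOT ((c IMPLIES True)) = False.
  n = False: simplifies to NOT c AND NOT (NOT c).
    c = True: the conjunct NOT c is False.
    c = False: the conjunct NOT (NOT c) becomes NOT (NOT False) = False.
Case a = False: the conjunct (NOT c AND a) OR ((a AND NOT n) AND n) becomes (NOT c AND False) OR (False AND n) = False.
Both cases fail — unsatisfiable.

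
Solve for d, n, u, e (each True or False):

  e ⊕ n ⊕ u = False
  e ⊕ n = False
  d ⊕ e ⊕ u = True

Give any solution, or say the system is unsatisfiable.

d: False, n: True, u: False, e: True

e ⊕ n ⊕ u = T ⊕ T ⊕ F = False ✓
e ⊕ n = T ⊕ T = False ✓
d ⊕ e ⊕ u = F ⊕ T ⊕ F = True ✓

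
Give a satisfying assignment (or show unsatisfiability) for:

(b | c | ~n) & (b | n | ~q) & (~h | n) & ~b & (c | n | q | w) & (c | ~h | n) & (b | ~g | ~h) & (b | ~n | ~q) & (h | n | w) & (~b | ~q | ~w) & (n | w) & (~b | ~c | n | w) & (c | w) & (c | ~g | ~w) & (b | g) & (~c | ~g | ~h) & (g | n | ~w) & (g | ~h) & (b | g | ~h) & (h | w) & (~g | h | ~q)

h=F, w=T, b=F, n=F, g=T, q=F, c=T

Unit clause (~b) forces b = False.
In (b | g) only g is left, so g = True.
In (b | ~g | ~h) only ~h is left, so h = False.
In (h | w) only w is left, so w = True.
In (~g | h | ~q) only ~q is left, so q = False.
In (c | ~g | ~w) only c is left, so c = True.
Set n = False.
All clauses satisfied.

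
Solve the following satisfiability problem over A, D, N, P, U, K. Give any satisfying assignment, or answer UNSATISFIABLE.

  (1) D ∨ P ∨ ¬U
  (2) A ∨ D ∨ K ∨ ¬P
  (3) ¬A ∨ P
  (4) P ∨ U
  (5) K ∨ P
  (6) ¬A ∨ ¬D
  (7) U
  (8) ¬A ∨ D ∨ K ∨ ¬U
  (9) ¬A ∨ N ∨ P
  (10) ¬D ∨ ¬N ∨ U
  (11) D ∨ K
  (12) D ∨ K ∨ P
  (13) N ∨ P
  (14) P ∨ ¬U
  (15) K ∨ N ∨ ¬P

A = False; D = False; N = True; P = True; U = True; K = True

Unit clause (U) forces U = True.
In (P ∨ ¬U) only P is left, so P = True.
Set A = False.
Set D = False.
  then (A ∨ D ∨ K ∨ ¬P) forces K = True.
Set N = True.
All clauses satisfied.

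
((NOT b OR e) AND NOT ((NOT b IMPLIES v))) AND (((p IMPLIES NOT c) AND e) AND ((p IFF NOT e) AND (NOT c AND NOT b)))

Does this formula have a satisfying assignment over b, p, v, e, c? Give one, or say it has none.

b = False, p = False, v = False, e = True, c = False

  (NOT b OR e) AND NOT ((NOT b IMPLIES v)) = True
    NOT b OR e = True
      NOT b = True
    NOT ((NOT b IMPLIES v)) = True
      NOT b IMPLIES v = False
        NOT b = True
  ((p IMPLIES NOT c) AND e) AND ((p IFF NOT e) AND (NOT c AND NOT b)) = True
    (p IMPLIES NOT c) AND e = True
      p IMPLIES NOT c = True
        NOT c = True
    (p IFF NOT e) AND (NOT c AND NOT b) = True
      p IFF NOT e = True
        NOT e = False
      NOT c AND NOT b = True
        NOT c = True
        NOT b = True
Both conjuncts True, so the formula holds.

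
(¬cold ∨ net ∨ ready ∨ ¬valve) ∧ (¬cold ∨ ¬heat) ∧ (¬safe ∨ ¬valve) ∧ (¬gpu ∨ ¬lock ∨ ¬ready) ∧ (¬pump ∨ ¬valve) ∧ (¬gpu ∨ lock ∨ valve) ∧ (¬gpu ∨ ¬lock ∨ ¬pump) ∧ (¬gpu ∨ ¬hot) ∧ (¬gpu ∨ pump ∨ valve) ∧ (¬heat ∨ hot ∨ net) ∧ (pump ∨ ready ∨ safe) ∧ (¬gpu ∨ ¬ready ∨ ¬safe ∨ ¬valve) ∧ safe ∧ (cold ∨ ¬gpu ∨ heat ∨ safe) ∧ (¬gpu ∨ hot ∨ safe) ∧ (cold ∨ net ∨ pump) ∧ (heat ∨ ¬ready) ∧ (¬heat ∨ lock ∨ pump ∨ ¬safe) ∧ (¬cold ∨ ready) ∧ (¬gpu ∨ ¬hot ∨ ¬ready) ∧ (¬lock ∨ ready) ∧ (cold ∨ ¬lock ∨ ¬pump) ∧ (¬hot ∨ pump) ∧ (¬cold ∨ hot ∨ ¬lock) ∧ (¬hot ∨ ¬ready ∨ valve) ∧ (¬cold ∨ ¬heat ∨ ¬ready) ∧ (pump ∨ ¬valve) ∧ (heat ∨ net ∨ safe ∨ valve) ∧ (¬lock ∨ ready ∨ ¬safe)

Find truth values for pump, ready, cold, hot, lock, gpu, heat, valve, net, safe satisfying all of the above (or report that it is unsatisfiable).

Unit clause (safe) forces safe = True.
In (¬safe ∨ ¬valve) only ¬valve is left, so valve = False.
Set pump = True.
Set ready = False.
  then (¬cold ∨ ready) forces cold = False.
  then (¬lock ∨ ready) forces lock = False.
  then (¬gpu ∨ lock ∨ valve) forces gpu = False.
Set hot = False.
Set heat = False.
Set net = True.
All clauses satisfied.

pump: True, ready: False, cold: False, hot: False, lock: False, gpu: False, heat: False, valve: False, net: True, safe: True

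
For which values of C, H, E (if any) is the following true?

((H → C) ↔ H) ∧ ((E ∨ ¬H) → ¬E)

C = True, H = True, E = False

  (H → C) ↔ H = True
    H → C = True
  (E ∨ ¬H) → ¬E = True
    E ∨ ¬H = False
      ¬H = False
    ¬E = True
Both conjuncts True, so the formula holds.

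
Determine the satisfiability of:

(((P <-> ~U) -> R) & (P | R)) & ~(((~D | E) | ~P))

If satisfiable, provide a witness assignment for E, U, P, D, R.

E: False; U: True; P: True; D: True; R: True

  ((P <-> ~U) -> R) & (P | R) = True
    (P <-> ~U) -> R = True
      P <-> ~U = False
        ~U = False
    P | R = True
  ~(((~D | E) | ~P)) = True
    (~D | E) | ~P = False
      ~D | E = False
        ~D = False
      ~P = False
Both conjuncts True, so the formula holds.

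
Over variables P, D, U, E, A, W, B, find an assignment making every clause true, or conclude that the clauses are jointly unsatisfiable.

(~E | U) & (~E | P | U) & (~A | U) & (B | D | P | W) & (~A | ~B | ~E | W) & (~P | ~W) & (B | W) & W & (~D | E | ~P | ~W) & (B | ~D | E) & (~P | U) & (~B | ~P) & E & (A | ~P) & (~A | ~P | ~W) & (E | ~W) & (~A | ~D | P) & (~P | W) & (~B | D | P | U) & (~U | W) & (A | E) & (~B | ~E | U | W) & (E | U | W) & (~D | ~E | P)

Unit clause (W) forces W = True.
Unit clause (E) forces E = True.
In (~E | U) only U is left, so U = True.
In (~P | ~W) only ~P is left, so P = False.
In (~D | ~E | P) only ~D is left, so D = False.
Set A = False.
Set B = True.
All clauses satisfied.

P = False, D = False, U = True, E = True, A = False, W = True, B = True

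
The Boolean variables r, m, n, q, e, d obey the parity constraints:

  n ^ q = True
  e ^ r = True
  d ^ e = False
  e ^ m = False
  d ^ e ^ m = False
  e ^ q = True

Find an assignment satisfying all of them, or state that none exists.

r=T, m=F, n=F, q=T, e=F, d=F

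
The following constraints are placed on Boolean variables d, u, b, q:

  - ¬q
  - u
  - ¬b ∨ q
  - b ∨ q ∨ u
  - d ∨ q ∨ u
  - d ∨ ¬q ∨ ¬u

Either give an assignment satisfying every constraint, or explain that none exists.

d=T; u=T; b=F; q=F

Unit clause (¬q) forces q = False.
Unit clause (u) forces u = True.
In (¬b ∨ q) only ¬b is left, so b = False.
Set d = True.
Check each clause:
  (¬q): ¬q holds.
  (u): u holds.
  (¬b ∨ q): ¬b holds.
  (b ∨ q ∨ u): u holds.
  (d ∨ q ∨ u): d holds.
  (d ∨ ¬q ∨ ¬u): d holds.
All clauses satisfied.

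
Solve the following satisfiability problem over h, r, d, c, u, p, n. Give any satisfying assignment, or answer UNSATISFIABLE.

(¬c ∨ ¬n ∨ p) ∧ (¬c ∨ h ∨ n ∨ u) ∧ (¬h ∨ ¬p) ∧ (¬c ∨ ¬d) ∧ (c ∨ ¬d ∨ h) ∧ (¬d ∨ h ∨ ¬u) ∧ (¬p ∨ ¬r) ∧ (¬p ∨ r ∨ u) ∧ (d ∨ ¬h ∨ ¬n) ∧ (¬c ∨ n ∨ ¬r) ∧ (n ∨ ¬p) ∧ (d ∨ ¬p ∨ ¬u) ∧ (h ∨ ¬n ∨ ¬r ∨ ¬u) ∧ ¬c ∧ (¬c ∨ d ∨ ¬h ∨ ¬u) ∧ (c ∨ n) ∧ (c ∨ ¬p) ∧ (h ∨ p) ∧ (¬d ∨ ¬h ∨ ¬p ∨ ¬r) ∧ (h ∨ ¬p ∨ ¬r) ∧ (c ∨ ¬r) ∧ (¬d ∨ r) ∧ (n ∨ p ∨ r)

Case c = True:
  Clause (¬c) is falsified — contradiction.
Case c = False:
  (c ∨ n) forces n = True.
  (c ∨ ¬p) forces p = False.
  (h ∨ p) forces h = True.
  (d ∨ ¬h ∨ ¬n) forces d = True.
  (c ∨ ¬r) forces r = False.
  Clause (¬d ∨ r) is falsified — contradiction.
Both cases fail, so the formula is unsatisfiable.

The formula is unsatisfiable.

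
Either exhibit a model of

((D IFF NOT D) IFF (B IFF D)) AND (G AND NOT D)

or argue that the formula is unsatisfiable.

G: True, D: False, B: True

  (D IFF NOT D) IFF (B IFF D) = True
    D IFF NOT D = False
      NOT D = True
    B IFF D = False
  G AND NOT D = True
    NOT D = True
Both conjuncts True, so the formula holds.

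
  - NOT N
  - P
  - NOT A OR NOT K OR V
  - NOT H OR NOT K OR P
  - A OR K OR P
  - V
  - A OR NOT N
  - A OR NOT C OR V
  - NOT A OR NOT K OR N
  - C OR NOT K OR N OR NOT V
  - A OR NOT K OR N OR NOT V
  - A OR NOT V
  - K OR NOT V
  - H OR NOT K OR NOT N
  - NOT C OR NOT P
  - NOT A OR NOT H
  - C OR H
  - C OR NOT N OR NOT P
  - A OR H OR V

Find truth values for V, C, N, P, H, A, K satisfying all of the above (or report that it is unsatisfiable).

Case V = True:
  (NOT N) forces N = False.
  (P) forces P = True.
  (A OR NOT V) forces A = True.
  (NOT A OR NOT K OR N) forces K = False.
  Clause (K OR NOT V) is falsified — contradiction.
Case V = False:
  Clause (V) is falsified — contradiction.
Both cases fail, so the formula is unsatisfiable.

UNSATISFIABLE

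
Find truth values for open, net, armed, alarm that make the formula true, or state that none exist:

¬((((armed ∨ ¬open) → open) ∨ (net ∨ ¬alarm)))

open = False; net = False; armed = False; alarm = True

  ¬((((armed ∨ ¬open) → open) ∨ (net ∨ ¬alarm))) = True
    ((armed ∨ ¬open) → open) ∨ (net ∨ ¬alarm) = False
      (armed ∨ ¬open) → open = False
        armed ∨ ¬open = True
          ¬open = True
      net ∨ ¬alarm = False
        ¬alarm = False
The formula evaluates to True.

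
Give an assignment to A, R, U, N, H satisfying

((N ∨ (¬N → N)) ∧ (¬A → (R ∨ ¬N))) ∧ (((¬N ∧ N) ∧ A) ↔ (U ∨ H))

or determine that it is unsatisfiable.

A=F; R=T; U=F; N=T; H=F

  (N ∨ (¬N → N)) ∧ (¬A → (R ∨ ¬N)) = True
    N ∨ (¬N → N) = True
      ¬N → N = True
        ¬N = False
    ¬A → (R ∨ ¬N) = True
      ¬A = True
      R ∨ ¬N = True
        ¬N = False
  ((¬N ∧ N) ∧ A) ↔ (U ∨ H) = True
    (¬N ∧ N) ∧ A = False
      ¬N ∧ N = False
        ¬N = False
    U ∨ H = False
Both conjuncts True, so the formula holds.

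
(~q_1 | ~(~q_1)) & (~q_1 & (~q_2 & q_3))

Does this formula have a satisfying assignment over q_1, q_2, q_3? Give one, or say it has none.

q_1: False, q_2: False, q_3: True

  ~q_1 | ~(~q_1) = True
    ~q_1 = True
    ~(~q_1) = False
      ~q_1 = True
  ~q_1 & (~q_2 & q_3) = True
    ~q_1 = True
    ~q_2 & q_3 = True
      ~q_2 = True
Both conjuncts True, so the formula holds.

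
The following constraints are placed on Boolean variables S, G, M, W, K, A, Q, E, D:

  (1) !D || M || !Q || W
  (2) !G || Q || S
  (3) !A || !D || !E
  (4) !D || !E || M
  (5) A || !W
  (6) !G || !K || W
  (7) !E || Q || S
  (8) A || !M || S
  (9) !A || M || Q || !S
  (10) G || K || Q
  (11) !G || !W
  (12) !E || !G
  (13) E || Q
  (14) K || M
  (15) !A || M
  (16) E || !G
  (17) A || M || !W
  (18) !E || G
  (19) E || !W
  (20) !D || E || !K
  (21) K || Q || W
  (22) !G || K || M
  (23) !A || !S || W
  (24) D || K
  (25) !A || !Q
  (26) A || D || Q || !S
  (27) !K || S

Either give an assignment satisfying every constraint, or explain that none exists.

S: True, G: False, M: False, W: False, K: True, A: False, Q: True, E: False, D: False

Set S = True.
Try G = True:
  (!G || !W) forces W = False.
  (!G || !K || W) forces K = False.
  (!E || !G) forces E = False.
  clause (E || !G) is falsified — backtrack.
So G = False.
  then (!E || G) forces E = False.
  then (E || !W) forces W = False.
  then (!A || !S || W) forces A = False.
  then (E || Q) forces Q = True.
Set M = False.
  then (!D || M || !Q || W) forces D = False.
  then (K || M) forces K = True.
All clauses satisfied.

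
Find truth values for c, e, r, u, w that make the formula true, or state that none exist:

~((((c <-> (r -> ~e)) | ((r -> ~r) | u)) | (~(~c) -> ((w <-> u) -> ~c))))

c=T, e=T, r=T, u=F, w=F

  ~((((c <-> (r -> ~e)) | ((r -> ~r) | u)) | (~(~c) -> ((w <-> u) -> ~c)))) = True
    ((c <-> (r -> ~e)) | ((r -> ~r) | u)) | (~(~c) -> ((w <-> u) -> ~c)) = False
      (c <-> (r -> ~e)) | ((r -> ~r) | u) = False
        c <-> (r -> ~e) = False
          r -> ~e = False
            ~e = False
        (r -> ~r) | u = False
          r -> ~r = False
            ~r = False
      ~(~c) -> ((w <-> u) -> ~c) = False
        ~(~c) = True
          ~c = False
        (w <-> u) -> ~c = False
          w <-> u = True
          ~c = False
The formula evaluates to True.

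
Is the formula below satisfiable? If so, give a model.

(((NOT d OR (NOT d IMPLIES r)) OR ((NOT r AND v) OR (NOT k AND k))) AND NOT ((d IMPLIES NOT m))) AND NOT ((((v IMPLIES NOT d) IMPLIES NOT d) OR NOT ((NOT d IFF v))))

d = True, r = False, k = True, m = True, v = False

  ((NOT d OR (NOT d IMPLIES r)) OR ((NOT r AND v) OR (NOT k AND k))) AND NOT ((d IMPLIES NOT m)) = True
    (NOT d OR (NOT d IMPLIES r)) OR ((NOT r AND v) OR (NOT k AND k)) = True
      NOT d OR (NOT d IMPLIES r) = True
        NOT d = False
        NOT d IMPLIES r = True
          NOT d = False
      (NOT r AND v) OR (NOT k AND k) = False
        NOT r AND v = False
          NOT r = True
        NOT k AND k = False
          NOT k = False
    NOT ((d IMPLIES NOT m)) = True
      d IMPLIES NOT m = False
        NOT m = False
  NOT ((((v IMPLIES NOT d) IMPLIES NOT d) OR NOT ((NOT d IFF v)))) = True
    ((v IMPLIES NOT d) IMPLIES NOT d) OR NOT ((NOT d IFF v)) = False
      (v IMPLIES NOT d) IMPLIES NOT d = False
        v IMPLIES NOT d = True
          NOT d = False
        NOT d = False
      NOT ((NOT d IFF v)) = False
        NOT d IFF v = True
          NOT d = False
Both conjuncts True, so the formula holds.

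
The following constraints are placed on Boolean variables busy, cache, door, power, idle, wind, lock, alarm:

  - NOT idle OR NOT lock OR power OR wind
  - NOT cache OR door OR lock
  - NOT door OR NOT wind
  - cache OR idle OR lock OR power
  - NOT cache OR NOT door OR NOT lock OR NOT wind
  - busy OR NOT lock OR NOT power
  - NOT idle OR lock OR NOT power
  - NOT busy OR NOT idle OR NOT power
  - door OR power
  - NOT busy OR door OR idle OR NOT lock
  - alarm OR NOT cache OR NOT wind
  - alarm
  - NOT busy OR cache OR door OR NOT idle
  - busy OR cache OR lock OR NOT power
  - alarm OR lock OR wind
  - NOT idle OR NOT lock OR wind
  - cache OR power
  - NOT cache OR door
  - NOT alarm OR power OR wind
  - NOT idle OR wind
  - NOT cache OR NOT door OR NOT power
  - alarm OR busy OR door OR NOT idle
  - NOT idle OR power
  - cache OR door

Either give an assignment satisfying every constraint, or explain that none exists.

busy: True, cache: False, door: True, power: True, idle: False, wind: False, lock: False, alarm: True

Unit clause (alarm) forces alarm = True.
Set busy = True.
Try cache = True:
  (NOT cache OR door) forces door = True.
  (NOT door OR NOT wind) forces wind = False.
  (NOT alarm OR power OR wind) forces power = True.
  clause (NOT cache OR NOT door OR NOT power) is falsified — backtrack.
So cache = False.
  then (cache OR power) forces power = True.
  then (cache OR door) forces door = True.
  then (NOT door OR NOT wind) forces wind = False.
  then (NOT busy OR NOT idle OR NOT power) forces idle = False.
Set lock = False.
All clauses satisfied.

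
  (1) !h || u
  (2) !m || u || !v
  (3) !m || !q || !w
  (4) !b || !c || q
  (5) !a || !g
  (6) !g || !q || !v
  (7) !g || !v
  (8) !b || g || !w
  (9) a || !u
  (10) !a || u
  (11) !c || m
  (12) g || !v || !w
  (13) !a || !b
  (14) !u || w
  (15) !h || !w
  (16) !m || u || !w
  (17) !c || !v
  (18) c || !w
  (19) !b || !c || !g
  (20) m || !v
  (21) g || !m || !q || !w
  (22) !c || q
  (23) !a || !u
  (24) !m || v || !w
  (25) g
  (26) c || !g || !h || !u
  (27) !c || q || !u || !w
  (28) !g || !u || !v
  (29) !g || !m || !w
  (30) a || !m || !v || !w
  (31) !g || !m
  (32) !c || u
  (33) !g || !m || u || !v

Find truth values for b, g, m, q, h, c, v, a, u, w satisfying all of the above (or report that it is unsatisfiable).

Unit clause (g) forces g = True.
In (!g || !m) only !m is left, so m = False.
In (!a || !g) only !a is left, so a = False.
In (!g || !v) only !v is left, so v = False.
In (a || !u) only !u is left, so u = False.
In (!c || m) only !c is left, so c = False.
In (c || !w) only !w is left, so w = False.
In (!h || u) only !h is left, so h = False.
Set b = True.
Set q = True.
All clauses satisfied.

b = True, g = True, m = False, q = True, h = False, c = False, v = False, a = False, u = False, w = False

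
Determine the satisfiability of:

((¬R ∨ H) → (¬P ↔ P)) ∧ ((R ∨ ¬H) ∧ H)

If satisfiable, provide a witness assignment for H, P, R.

UNSATISFIABLE

Case H = True: the formula simplifies to (¬P ↔ P) ∧ R.
  P = True: the conjunct ¬P ↔ P becomes ¬True ↔ True = False.
  P = False: the conjunct ¬P ↔ P becomes ¬False ↔ False = False.
Case H = False: the conjunct H is False.
Both cases fail — unsatisfiable.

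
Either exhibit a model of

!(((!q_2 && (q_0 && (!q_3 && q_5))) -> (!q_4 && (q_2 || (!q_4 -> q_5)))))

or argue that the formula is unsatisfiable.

q_0 = True, q_2 = False, q_3 = False, q_4 = True, q_5 = True

  !(((!q_2 && (q_0 && (!q_3 && q_5))) -> (!q_4 && (q_2 || (!q_4 -> q_5))))) = True
    (!q_2 && (q_0 && (!q_3 && q_5))) -> (!q_4 && (q_2 || (!q_4 -> q_5))) = False
      !q_2 && (q_0 && (!q_3 && q_5)) = True
        !q_2 = True
        q_0 && (!q_3 && q_5) = True
          !q_3 && q_5 = True
            !q_3 = True
      !q_4 && (q_2 || (!q_4 -> q_5)) = False
        !q_4 = False
        q_2 || (!q_4 -> q_5) = True
          !q_4 -> q_5 = True
            !q_4 = False
The formula evaluates to True.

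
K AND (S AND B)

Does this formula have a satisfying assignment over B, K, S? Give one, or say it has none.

B=T, K=T, S=T

  S AND B = True
Both conjuncts True, so the formula holds.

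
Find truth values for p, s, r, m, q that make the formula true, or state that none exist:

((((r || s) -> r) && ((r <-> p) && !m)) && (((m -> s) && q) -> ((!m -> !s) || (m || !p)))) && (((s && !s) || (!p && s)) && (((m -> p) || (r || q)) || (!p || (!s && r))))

Case m = True: the conjunct !m is False.
Case m = False: the formula simplifies to ((((r || s) -> r) && (r <-> p)) && (q -> (!s || !p))) && ((s && !s) || (!p && s)).
  s = True: simplifies to ((r && (r <-> p)) && (q -> !p)) && !p.
    p = True: the conjunct !p is False.
    p = False: simplifies to r && !r.
      r = True: the conjunct !r is False.
      r = False: the conjunct r is False.
  s = False: the conjunct (s && !s) || (!p && s) becomes (False && True) || (!p && False) = False.
Both cases fail — unsatisfiable.

Unsatisfiable — no assignment works.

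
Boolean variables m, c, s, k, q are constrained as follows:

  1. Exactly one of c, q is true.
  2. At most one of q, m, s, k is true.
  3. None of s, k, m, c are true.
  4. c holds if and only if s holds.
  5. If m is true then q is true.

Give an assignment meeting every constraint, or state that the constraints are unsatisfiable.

m: False, c: False, s: False, k: False, q: True

  (1) {c, q}: 1 true — exactly one ✓
  (2) {q, m, s, k}: 1 true — at most one ✓
  (3) {s, k, m, c}: 0 true — none ✓
  (4) c=F, s=F — same ✓
  (5) m=F ⇒ q: vacuous ✓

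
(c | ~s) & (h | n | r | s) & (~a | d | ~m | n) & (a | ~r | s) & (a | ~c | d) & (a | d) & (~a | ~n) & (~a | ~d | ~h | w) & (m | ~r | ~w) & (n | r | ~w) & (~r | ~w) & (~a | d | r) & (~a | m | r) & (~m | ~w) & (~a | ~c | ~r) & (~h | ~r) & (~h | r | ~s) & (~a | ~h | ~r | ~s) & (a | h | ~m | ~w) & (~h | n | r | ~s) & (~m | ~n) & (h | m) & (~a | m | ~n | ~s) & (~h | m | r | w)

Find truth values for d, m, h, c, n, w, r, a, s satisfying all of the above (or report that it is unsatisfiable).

d = True; m = True; h = False; c = False; n = False; w = False; r = True; a = True; s = False

Set d = True.
Set m = True.
  then (~m | ~w) forces w = False.
  then (~m | ~n) forces n = False.
Set h = False.
Set c = False.
  then (c | ~s) forces s = False.
  then (h | n | r | s) forces r = True.
  then (a | ~r | s) forces a = True.
All clauses satisfied.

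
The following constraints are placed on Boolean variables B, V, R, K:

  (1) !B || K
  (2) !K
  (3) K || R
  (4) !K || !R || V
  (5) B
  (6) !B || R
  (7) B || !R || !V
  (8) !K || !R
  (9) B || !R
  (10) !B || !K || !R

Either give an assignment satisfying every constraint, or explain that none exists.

No satisfying assignment exists.

Case B = True:
  (!B || K) forces K = True.
  Clause (!K) is falsified — contradiction.
Case B = False:
  Clause (B) is falsified — contradiction.
Both cases fail, so the formula is unsatisfiable.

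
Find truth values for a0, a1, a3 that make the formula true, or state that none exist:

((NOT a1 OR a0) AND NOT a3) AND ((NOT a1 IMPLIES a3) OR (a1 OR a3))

a0=T, a1=T, a3=F

  (NOT a1 OR a0) AND NOT a3 = True
    NOT a1 OR a0 = True
      NOT a1 = False
    NOT a3 = True
  (NOT a1 IMPLIES a3) OR (a1 OR a3) = True
    NOT a1 IMPLIES a3 = True
      NOT a1 = False
    a1 OR a3 = True
Both conjuncts True, so the formula holds.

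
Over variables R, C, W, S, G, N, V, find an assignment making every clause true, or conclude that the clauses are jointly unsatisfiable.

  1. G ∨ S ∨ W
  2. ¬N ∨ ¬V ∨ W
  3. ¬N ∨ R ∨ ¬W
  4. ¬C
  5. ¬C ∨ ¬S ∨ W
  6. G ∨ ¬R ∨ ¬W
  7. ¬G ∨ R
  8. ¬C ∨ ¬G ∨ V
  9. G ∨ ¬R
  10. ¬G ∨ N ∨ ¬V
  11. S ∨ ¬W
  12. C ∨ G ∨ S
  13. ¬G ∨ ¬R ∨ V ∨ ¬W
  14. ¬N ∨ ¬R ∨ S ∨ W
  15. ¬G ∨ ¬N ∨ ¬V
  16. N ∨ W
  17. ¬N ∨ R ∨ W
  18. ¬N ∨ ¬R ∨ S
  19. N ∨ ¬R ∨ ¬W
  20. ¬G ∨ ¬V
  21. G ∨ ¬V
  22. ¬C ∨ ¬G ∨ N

R = False; C = False; W = True; S = True; G = False; N = False; V = False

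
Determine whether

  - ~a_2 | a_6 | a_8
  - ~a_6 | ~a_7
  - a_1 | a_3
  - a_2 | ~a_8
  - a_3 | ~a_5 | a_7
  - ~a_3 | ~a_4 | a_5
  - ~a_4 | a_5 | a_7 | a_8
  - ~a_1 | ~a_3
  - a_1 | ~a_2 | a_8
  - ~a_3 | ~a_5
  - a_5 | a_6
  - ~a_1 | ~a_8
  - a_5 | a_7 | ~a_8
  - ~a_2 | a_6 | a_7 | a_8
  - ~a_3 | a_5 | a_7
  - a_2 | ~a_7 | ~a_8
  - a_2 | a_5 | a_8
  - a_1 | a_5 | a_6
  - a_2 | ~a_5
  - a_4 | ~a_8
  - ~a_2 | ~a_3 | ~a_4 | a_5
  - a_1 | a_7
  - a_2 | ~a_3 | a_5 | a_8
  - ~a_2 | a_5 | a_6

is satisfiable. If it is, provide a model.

a_1: True; a_2: True; a_3: False; a_4: False; a_5: False; a_6: True; a_7: False; a_8: False

Set a_1 = True.
  then (~a_1 | ~a_3) forces a_3 = False.
  then (~a_1 | ~a_8) forces a_8 = False.
Try a_2 = False:
  (a_2 | a_5 | a_8) forces a_5 = True.
  clause (a_2 | ~a_5) is falsified — backtrack.
So a_2 = True.
  then (~a_2 | a_6 | a_8) forces a_6 = True.
  then (~a_6 | ~a_7) forces a_7 = False.
  then (a_3 | ~a_5 | a_7) forces a_5 = False.
  then (~a_4 | a_5 | a_7 | a_8) forces a_4 = False.
All clauses satisfied.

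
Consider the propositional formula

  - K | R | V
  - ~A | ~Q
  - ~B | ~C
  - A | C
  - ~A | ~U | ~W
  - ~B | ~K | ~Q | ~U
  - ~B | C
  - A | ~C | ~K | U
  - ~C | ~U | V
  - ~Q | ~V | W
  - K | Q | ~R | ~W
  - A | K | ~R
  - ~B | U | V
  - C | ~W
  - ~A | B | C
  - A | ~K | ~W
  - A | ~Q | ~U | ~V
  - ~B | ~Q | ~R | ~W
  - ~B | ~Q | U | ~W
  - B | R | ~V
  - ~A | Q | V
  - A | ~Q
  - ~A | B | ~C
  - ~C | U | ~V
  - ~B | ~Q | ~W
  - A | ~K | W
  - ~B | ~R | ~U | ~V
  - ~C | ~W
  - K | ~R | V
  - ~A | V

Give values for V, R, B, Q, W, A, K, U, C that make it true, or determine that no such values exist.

Case C = True:
  (~B | ~C) forces B = False.
  (~A | B | ~C) forces A = False.
  (A | ~Q) forces Q = False.
  (~C | ~W) forces W = False.
  (A | ~K | W) forces K = False.
  (A | K | ~R) forces R = False.
  (K | R | V) forces V = True.
  Clause (B | R | ~V) is falsified — contradiction.
Case C = False:
  (A | C) forces A = True.
  (~A | ~Q) forces Q = False.
  (~B | C) forces B = False.
  Clause (~A | B | C) is falsified — contradiction.
Both cases fail, so the formula is unsatisfiable.

The formula is unsatisfiable.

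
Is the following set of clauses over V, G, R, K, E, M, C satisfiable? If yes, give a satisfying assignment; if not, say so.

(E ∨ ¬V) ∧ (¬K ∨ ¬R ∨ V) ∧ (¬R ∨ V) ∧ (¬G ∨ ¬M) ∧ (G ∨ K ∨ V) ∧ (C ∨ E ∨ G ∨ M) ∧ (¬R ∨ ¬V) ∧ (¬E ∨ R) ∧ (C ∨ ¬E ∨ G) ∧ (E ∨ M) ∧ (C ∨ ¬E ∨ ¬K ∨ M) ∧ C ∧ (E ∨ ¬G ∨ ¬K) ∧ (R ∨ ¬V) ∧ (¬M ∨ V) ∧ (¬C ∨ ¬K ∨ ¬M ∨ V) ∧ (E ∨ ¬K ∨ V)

No satisfying assignment exists.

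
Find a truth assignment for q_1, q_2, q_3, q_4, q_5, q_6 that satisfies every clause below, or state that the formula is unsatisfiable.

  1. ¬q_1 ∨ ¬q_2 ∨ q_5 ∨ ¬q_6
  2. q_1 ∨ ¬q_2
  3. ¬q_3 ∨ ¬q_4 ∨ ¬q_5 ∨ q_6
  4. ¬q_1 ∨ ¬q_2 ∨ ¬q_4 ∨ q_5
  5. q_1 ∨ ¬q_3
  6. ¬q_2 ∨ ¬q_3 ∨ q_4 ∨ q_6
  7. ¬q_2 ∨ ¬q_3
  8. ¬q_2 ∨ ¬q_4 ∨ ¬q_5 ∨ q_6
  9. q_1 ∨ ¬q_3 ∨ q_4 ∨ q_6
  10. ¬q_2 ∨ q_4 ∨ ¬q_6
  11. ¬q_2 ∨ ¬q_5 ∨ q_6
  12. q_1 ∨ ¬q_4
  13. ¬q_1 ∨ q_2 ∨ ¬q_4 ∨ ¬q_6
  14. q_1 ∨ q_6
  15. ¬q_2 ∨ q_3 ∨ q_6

Set q_1 = True.
Set q_2 = False.
Set q_3 = True.
Set q_4 = True.
  then (¬q_1 ∨ q_2 ∨ ¬q_4 ∨ ¬q_6) forces q_6 = False.
  then (¬q_3 ∨ ¬q_4 ∨ ¬q_5 ∨ q_6) forces q_5 = False.
All clauses satisfied.

q_1 = True, q_2 = False, q_3 = True, q_4 = True, q_5 = False, q_6 = False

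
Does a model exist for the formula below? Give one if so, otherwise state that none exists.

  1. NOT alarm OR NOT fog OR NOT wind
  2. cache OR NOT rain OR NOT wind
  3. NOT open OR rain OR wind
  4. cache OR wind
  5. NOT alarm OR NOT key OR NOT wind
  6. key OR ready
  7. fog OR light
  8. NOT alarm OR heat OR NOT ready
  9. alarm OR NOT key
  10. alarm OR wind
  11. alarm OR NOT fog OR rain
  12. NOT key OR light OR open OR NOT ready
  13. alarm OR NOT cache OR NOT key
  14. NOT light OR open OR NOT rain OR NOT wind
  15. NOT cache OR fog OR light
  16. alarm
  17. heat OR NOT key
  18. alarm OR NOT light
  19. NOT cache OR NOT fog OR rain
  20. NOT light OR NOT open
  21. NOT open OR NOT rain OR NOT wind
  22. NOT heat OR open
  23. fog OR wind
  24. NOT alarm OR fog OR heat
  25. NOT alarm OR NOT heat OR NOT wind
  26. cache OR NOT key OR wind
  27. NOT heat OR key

cache=T, fog=T, alarm=T, open=T, ready=T, light=F, rain=T, wind=F, heat=T, key=T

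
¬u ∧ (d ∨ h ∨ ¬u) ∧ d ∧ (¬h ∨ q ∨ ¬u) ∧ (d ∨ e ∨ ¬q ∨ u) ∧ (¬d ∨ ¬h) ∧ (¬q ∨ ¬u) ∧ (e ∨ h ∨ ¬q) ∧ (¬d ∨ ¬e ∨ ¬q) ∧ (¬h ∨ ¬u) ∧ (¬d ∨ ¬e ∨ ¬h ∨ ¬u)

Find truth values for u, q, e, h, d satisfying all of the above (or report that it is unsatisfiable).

Unit clause (¬u) forces u = False.
Unit clause (d) forces d = True.
In (¬d ∨ ¬h) only ¬h is left, so h = False.
Try q = True:
  (e ∨ h ∨ ¬q) forces e = True.
  clause (¬d ∨ ¬e ∨ ¬q) is falsified — backtrack.
So q = False.
Set e = False.
All clauses satisfied.

u=F, q=F, e=F, h=F, d=T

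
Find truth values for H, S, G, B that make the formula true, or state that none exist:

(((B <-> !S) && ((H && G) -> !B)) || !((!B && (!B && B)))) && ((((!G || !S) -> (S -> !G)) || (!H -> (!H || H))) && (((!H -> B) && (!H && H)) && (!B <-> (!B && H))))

No satisfying assignment exists.

Case H = True: the conjunct !H is False.
Case H = False: the conjunct H is False.
Both cases fail — unsatisfiable.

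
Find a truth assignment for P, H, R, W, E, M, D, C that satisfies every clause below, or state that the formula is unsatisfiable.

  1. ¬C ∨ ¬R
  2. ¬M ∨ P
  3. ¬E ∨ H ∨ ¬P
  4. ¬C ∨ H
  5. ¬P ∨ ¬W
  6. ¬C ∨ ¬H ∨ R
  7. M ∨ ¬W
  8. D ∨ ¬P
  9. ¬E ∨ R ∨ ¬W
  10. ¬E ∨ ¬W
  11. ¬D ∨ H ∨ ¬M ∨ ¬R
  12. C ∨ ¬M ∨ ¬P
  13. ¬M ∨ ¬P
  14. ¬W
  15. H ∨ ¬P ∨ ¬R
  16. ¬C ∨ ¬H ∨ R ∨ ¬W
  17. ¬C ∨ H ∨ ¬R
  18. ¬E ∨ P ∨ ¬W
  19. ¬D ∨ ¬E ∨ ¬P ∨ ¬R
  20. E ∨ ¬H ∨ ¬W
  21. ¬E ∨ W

Unit clause (¬W) forces W = False.
In (¬E ∨ W) only ¬E is left, so E = False.
Set P = False.
  then (¬M ∨ P) forces M = False.
Set H = True.
Set R = True.
  then (¬C ∨ ¬R) forces C = False.
Set D = False.
All clauses satisfied.

P: False, H: True, R: True, W: False, E: False, M: False, D: False, C: False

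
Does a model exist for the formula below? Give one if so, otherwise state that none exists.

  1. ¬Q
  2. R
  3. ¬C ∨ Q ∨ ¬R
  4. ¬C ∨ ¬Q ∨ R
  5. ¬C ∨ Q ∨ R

Unit clause (¬Q) forces Q = False.
Unit clause (R) forces R = True.
In (¬C ∨ Q ∨ ¬R) only ¬C is left, so C = False.
All clauses satisfied.

C = False; R = True; Q = False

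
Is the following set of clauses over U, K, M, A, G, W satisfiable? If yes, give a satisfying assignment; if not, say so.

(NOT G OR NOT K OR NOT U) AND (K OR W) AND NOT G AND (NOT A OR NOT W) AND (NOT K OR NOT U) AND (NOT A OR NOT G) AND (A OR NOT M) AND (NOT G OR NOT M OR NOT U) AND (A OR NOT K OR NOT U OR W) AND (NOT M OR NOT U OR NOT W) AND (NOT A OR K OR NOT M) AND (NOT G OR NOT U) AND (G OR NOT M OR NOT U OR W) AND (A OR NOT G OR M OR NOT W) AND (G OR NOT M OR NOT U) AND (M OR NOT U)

U=F, K=T, M=F, A=F, G=F, W=T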